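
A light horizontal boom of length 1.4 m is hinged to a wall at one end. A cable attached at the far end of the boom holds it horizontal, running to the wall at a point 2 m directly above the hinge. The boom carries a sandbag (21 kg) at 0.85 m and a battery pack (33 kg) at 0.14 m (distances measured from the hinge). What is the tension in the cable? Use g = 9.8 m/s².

T ≈ 192 N

About the hinge:
Sandbag: 21 × 9.8 = 205.8 N down at 0.85 m → arm 0.85 m, τ = 205.8 × 0.85 = 174.9 N·m clockwise.
Battery pack: 33 × 9.8 = 323.4 N down at 0.14 m → arm 0.14 m, τ = 323.4 × 0.14 = 45.28 N·m clockwise.
Total clockwise load moment = 220.2 N·m.
The cable tension T acts at 1.4 m; only its component perpendicular to the boom, T sinθ, produces torque. sinθ = h/√(h²+d²) = 2/√(2²+1.4²) = 0.8192.
Balancing moments: T × 1.4 × 0.8192 = 220.2, giving T = 220.2 / 1.147 = 192 N.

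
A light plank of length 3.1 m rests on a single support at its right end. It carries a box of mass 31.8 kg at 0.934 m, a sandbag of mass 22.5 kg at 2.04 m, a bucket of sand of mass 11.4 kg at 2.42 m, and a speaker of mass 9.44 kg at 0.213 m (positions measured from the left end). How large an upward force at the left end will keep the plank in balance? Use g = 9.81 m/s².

Choose the right end as the axis so the unknown pivot reaction has zero arm there.
Box: 31.8 × 9.81 = 312 N down at 0.934 m → arm 2.166 m, τ = 312 × 2.166 = 675.8 N·m counterclockwise.
Sandbag: 22.5 × 9.81 = 220.7 N down at 2.04 m → arm 1.06 m, τ = 220.7 × 1.06 = 233.9 N·m counterclockwise.
Bucket of sand: 11.4 × 9.81 = 111.8 N down at 2.42 m → arm 0.68 m, τ = 111.8 × 0.68 = 76.02 N·m counterclockwise.
Speaker: 9.44 × 9.81 = 92.61 N down at 0.213 m → arm 2.887 m, τ = 92.61 × 2.887 = 267.4 N·m counterclockwise.
Net moment of the loads = 1253 N·m counterclockwise.
The upward force F acts at the left end, arm 3.1 m, giving F × 3.1 clockwise.
Στ = 0 ⇒ F × 3.1 = 1253 ⇒ F = 1253 / 3.1 = 404 N.

F ≈ 404 N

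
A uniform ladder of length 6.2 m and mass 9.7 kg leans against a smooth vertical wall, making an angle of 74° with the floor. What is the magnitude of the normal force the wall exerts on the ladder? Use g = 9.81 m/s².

About the foot of the ladder:
Ladder weight 9.7×9.81 = 95.16 N acts at 3.1 m along the ladder; its horizontal arm is 3.1·cos74° = 0.8545 m → τ = 81.31 N·m clockwise.
Wall normal N acts horizontally at the top; its moment arm is the height L sinθ = 6.2·sin74° = 5.96 m, counterclockwise.
For rotational equilibrium, N × 5.96 = 81.31, so N = 13.6 N.

N_wall ≈ 13.6 N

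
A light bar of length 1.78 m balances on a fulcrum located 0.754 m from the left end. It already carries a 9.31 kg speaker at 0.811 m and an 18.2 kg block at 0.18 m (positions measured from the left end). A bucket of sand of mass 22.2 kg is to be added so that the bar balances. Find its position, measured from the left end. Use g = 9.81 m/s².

x ≈ 1.2 m from the left end

About the fulcrum (at 0.754 m from the left end):
Speaker: 9.31 × 9.81 = 91.33 N down at 0.811 m → arm 0.057 m, τ = 91.33 × 0.057 = 5.206 N·m clockwise.
Block: 18.2 × 9.81 = 178.5 N down at 0.18 m → arm 0.574 m, τ = 178.5 × 0.574 = 102.5 N·m counterclockwise.
Net moment of existing loads = 97.29 N·m counterclockwise.
The bucket of sand weighs 22.2 × 9.81 = 217.8 N and must supply an equal clockwise moment, so its lever arm about the fulcrum is 97.29 / 217.8 = 0.447 m.
That puts it at 0.754 + 0.447 = 1.2 m from the left end.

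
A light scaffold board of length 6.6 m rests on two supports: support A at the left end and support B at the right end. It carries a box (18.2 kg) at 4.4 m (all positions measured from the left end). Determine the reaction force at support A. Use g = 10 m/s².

R_A ≈ 60.7 N

Taking torques about support B:
Box: 18.2 × 10 = 182 N down at 4.4 m → arm 2.2 m, τ = 182 × 2.2 = 400.4 N·m counterclockwise.
Net load moment about support B = 400.4 N·m counterclockwise.
Reaction R at support A is upward at 0 m, arm 6.6 m → moment R × 6.6 clockwise.
Setting net torque to zero: R × 6.6 = 400.4 → R = 60.7 N.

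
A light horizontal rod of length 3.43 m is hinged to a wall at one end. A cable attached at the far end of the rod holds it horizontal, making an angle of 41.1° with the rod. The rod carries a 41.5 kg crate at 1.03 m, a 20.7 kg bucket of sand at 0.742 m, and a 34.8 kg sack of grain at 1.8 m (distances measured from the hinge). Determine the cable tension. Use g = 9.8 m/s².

T ≈ 525 N

About the hinge:
Crate: 41.5 × 9.8 = 406.7 N down at 1.03 m → arm 1.03 m, τ = 406.7 × 1.03 = 418.9 N·m clockwise.
Bucket of sand: 20.7 × 9.8 = 202.9 N down at 0.742 m → arm 0.742 m, τ = 202.9 × 0.742 = 150.6 N·m clockwise.
Sack of grain: 34.8 × 9.8 = 341 N down at 1.8 m → arm 1.8 m, τ = 341 × 1.8 = 613.8 N·m clockwise.
Total clockwise load moment = 1183 N·m.
The cable tension T acts at 3.43 m; only its component perpendicular to the rod, T sinθ, produces torque. sin 41.1° = 0.6574.
For rotational equilibrium, T × 3.43 × 0.6574 = 1183, so T = 1183 / 2.255 = 525 N.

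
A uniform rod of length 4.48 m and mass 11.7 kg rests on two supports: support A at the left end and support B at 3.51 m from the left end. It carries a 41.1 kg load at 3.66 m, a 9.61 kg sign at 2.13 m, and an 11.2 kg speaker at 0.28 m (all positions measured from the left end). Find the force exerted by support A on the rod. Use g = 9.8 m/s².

R_A ≈ 162 N

About support B:
Beam weight: 11.7 × 9.8 = 114.7 N down at 2.24 m → arm 1.27 m, τ = 114.7 × 1.27 = 145.7 N·m counterclockwise.
Load: 41.1 × 9.8 = 402.8 N down at 3.66 m → arm 0.15 m, τ = 402.8 × 0.15 = 60.42 N·m clockwise.
Sign: 9.61 × 9.8 = 94.18 N down at 2.13 m → arm 1.38 m, τ = 94.18 × 1.38 = 130 N·m counterclockwise.
Speaker: 11.2 × 9.8 = 109.8 N down at 0.28 m → arm 3.23 m, τ = 109.8 × 3.23 = 354.7 N·m counterclockwise.
Net load moment about support B = 570 N·m counterclockwise.
Reaction R at support A is upward at 0 m, arm 3.51 m → moment R × 3.51 clockwise.
Setting net torque to zero: R × 3.51 = 570 → R = 162 N.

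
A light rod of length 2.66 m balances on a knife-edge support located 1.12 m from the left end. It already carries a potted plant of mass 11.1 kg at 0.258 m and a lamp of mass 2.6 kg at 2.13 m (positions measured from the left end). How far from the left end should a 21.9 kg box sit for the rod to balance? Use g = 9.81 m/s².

Choose the knife-edge support (at 1.12 m from the left end) as the axis so the support reaction has zero arm there.
Potted plant: 11.1 × 9.81 = 108.9 N down at 0.258 m → arm 0.862 m, τ = 108.9 × 0.862 = 93.87 N·m counterclockwise.
Lamp: 2.6 × 9.81 = 25.51 N down at 2.13 m → arm 1.01 m, τ = 25.51 × 1.01 = 25.77 N·m clockwise.
Net moment of existing loads = 68.1 N·m counterclockwise.
The box weighs 21.9 × 9.81 = 214.8 N and must supply an equal clockwise moment, so its lever arm about the knife-edge support is 68.1 / 214.8 = 0.317 m.
That puts it at 1.12 + 0.317 = 1.44 m from the left end.

x ≈ 1.44 m from the left end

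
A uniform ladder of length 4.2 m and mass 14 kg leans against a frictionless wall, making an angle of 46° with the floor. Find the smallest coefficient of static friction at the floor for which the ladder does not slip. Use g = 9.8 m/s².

About the foot of the ladder:
Ladder weight 14×9.8 = 137.2 N acts at 2.1 m along the ladder; its horizontal arm is 2.1·cos46° = 1.459 m → τ = 200.2 N·m clockwise.
Wall normal N acts horizontally at the top; its moment arm is the height L sinθ = 4.2·sin46° = 3.021 m, counterclockwise.
Στ = 0 ⇒ N × 3.021 = 200.2 ⇒ N = 66.27 N.
ΣFx = 0 ⇒ f = N_wall = 66.27 N. ΣFy = 0 ⇒ N_floor = 137.2 N.
μ_min = f / N_floor = 66.27 / 137.2 = 0.483.

μ_min ≈ 0.483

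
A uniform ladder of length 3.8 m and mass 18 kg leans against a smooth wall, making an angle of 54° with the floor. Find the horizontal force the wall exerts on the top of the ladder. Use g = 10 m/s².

N_wall ≈ 65.4 N

Taking torques about the foot of the ladder:
Ladder weight 18×10 = 180 N acts at 1.9 m along the ladder; its horizontal arm is 1.9·cos54° = 1.117 m → τ = 201.1 N·m clockwise.
Wall normal N acts horizontally at the top; its moment arm is the height L sinθ = 3.8·sin54° = 3.074 m, counterclockwise.
Balancing moments: N × 3.074 = 201.1, giving N = 65.4 N.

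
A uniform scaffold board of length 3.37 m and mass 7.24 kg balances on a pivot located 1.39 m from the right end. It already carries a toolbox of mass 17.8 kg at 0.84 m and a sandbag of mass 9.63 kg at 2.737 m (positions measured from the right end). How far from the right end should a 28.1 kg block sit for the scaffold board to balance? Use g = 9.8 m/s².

Choose the pivot (at 1.39 m from the right end) as the axis so the support reaction has zero arm there.
Beam weight: 7.24 × 9.8 = 70.95 N down at 1.685 m → arm 0.295 m, τ = 70.95 × 0.295 = 20.93 N·m counterclockwise.
Toolbox: 17.8 × 9.8 = 174.4 N down at 0.84 m → arm 0.55 m, τ = 174.4 × 0.55 = 95.92 N·m clockwise.
Sandbag: 9.63 × 9.8 = 94.37 N down at 2.737 m → arm 1.347 m, τ = 94.37 × 1.347 = 127.1 N·m counterclockwise.
Net moment of existing loads = 52.11 N·m counterclockwise.
The block weighs 28.1 × 9.8 = 275.4 N and must supply an equal clockwise moment, so its lever arm about the pivot is 52.11 / 275.4 = 0.189 m.
That puts it at 1.39 − 0.189 = 1.2 m from the right end.

x ≈ 1.2 m from the right end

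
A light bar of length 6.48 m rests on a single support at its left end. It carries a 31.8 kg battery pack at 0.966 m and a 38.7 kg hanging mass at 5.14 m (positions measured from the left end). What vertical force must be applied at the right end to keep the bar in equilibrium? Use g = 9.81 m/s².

Choose the left end as the axis so the unknown pivot reaction has zero arm there.
Battery pack: 31.8 × 9.81 = 312 N down at 0.966 m → arm 0.966 m, τ = 312 × 0.966 = 301.4 N·m clockwise.
Hanging mass: 38.7 × 9.81 = 379.6 N down at 5.14 m → arm 5.14 m, τ = 379.6 × 5.14 = 1951 N·m clockwise.
Net moment of the loads = 2252 N·m clockwise.
The upward force F acts at the right end, arm 6.48 m, giving F × 6.48 counterclockwise.
Balancing moments: F × 6.48 = 2252, giving F = 2252 / 6.48 = 348 N.

F ≈ 348 N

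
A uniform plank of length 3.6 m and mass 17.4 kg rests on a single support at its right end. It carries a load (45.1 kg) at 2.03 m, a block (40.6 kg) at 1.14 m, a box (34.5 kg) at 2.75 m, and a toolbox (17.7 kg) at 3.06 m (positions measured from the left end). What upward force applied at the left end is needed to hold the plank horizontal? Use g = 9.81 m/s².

About the right end:
Beam weight: 17.4 × 9.81 = 170.7 N down at 1.8 m → arm 1.8 m, τ = 170.7 × 1.8 = 307.3 N·m counterclockwise.
Load: 45.1 × 9.81 = 442.4 N down at 2.03 m → arm 1.57 m, τ = 442.4 × 1.57 = 694.6 N·m counterclockwise.
Block: 40.6 × 9.81 = 398.3 N down at 1.14 m → arm 2.46 m, τ = 398.3 × 2.46 = 979.8 N·m counterclockwise.
Box: 34.5 × 9.81 = 338.4 N down at 2.75 m → arm 0.85 m, τ = 338.4 × 0.85 = 287.6 N·m counterclockwise.
Toolbox: 17.7 × 9.81 = 173.6 N down at 3.06 m → arm 0.54 m, τ = 173.6 × 0.54 = 93.74 N·m counterclockwise.
Net moment of the loads = 2363 N·m counterclockwise.
The upward force F acts at the left end, arm 3.6 m, giving F × 3.6 clockwise.
Balancing moments: F × 3.6 = 2363, giving F = 2363 / 3.6 = 656 N.

F ≈ 656 N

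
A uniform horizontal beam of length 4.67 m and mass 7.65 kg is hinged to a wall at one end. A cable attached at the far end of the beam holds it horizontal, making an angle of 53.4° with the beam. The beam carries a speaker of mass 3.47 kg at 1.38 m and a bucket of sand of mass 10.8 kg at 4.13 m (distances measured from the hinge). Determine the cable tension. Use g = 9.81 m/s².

Take moments about the hinge.
Beam weight: 7.65 × 9.81 = 75.05 N down at 2.335 m → arm 2.335 m, τ = 75.05 × 2.335 = 175.2 N·m clockwise.
Speaker: 3.47 × 9.81 = 34.04 N down at 1.38 m → arm 1.38 m, τ = 34.04 × 1.38 = 46.98 N·m clockwise.
Bucket of sand: 10.8 × 9.81 = 105.9 N down at 4.13 m → arm 4.13 m, τ = 105.9 × 4.13 = 437.4 N·m clockwise.
Total clockwise load moment = 659.6 N·m.
The cable tension T acts at 4.67 m; only its component perpendicular to the beam, T sinθ, produces torque. sin 53.4° = 0.8028.
For rotational equilibrium, T × 4.67 × 0.8028 = 659.6, so T = 659.6 / 3.749 = 176 N.

T ≈ 176 N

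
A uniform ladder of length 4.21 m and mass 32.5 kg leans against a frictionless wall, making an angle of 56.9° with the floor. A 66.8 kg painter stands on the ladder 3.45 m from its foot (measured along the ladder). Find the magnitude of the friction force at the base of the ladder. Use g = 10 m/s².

Take moments about the foot of the ladder.
Ladder weight 32.5×10 = 325 N acts at 2.105 m along the ladder; its horizontal arm is 2.105·cos56.9° = 1.15 m → τ = 373.7 N·m clockwise.
Painter: 66.8×10 = 668 N at 3.45 m → arm 1.884 m → τ = 1259 N·m clockwise.
Wall normal N acts horizontally at the top; its moment arm is the height L sinθ = 4.21·sin56.9° = 3.527 m, counterclockwise.
Στ = 0 ⇒ N × 3.527 = 1633 ⇒ N = 463 N.
ΣFx = 0: friction at the foot balances the wall's push, so f = N_wall = 463 N.

f ≈ 463 N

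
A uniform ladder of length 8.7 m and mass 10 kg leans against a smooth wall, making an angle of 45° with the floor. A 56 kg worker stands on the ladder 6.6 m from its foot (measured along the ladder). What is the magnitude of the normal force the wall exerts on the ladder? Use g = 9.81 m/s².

Sum moments about the foot of the ladder (the floor normal and friction both act there and drop out).
Ladder weight 10×9.81 = 98.1 N acts at 4.35 m along the ladder; its horizontal arm is 4.35·cos45° = 3.076 m → τ = 301.8 N·m clockwise.
Worker: 56×9.81 = 549.4 N at 6.6 m → arm 4.667 m → τ = 2564 N·m clockwise.
Wall normal N acts horizontally at the top; its moment arm is the height L sinθ = 8.7·sin45° = 6.152 m, counterclockwise.
Balancing moments: N × 6.152 = 2866, giving N = 466 N.

N_wall ≈ 466 N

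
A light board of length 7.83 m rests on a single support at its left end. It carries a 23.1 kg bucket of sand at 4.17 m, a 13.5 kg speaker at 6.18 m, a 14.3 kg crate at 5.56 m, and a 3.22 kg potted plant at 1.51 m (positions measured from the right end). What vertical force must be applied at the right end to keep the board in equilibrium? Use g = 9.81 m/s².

F ≈ 200 N

Choose the left end as the axis so the unknown pivot reaction has zero arm there.
Bucket of sand: 23.1 × 9.81 = 226.6 N down at 4.17 m → arm 3.66 m, τ = 226.6 × 3.66 = 829.4 N·m clockwise.
Speaker: 13.5 × 9.81 = 132.4 N down at 6.18 m → arm 1.65 m, τ = 132.4 × 1.65 = 218.5 N·m clockwise.
Crate: 14.3 × 9.81 = 140.3 N down at 5.56 m → arm 2.27 m, τ = 140.3 × 2.27 = 318.5 N·m clockwise.
Potted plant: 3.22 × 9.81 = 31.59 N down at 1.51 m → arm 6.32 m, τ = 31.59 × 6.32 = 199.6 N·m clockwise.
Net moment of the loads = 1566 N·m clockwise.
The upward force F acts at the right end, arm 7.83 m, giving F × 7.83 counterclockwise.
Balancing moments: F × 7.83 = 1566, giving F = 1566 / 7.83 = 200 N.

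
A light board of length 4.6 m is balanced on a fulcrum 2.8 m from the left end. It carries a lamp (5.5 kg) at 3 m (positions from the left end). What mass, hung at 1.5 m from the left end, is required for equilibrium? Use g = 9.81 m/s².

m ≈ 0.846 kg

Taking torques about the fulcrum (at 2.8 m from the left end):
Lamp: 5.5 × 9.81 = 53.96 N down at 3 m → arm 0.2 m, τ = 53.96 × 0.2 = 10.79 N·m clockwise.
Net moment of known loads = 10.79 N·m clockwise.
An unknown mass m at 1.5 m has arm 1.3 m; its moment is m·g·1.3 counterclockwise.
Setting net torque to zero: m × 9.81 × 1.3 = 10.79 → m = 10.79 / (9.81 × 1.3) = 0.846 kg.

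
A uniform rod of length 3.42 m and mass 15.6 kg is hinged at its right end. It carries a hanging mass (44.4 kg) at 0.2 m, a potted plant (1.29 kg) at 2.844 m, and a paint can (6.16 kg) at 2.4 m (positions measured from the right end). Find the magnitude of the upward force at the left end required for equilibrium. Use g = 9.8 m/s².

F ≈ 155 N

Choose the right end as the axis so the unknown pivot reaction has zero arm there.
Beam weight: 15.6 × 9.8 = 152.9 N down at 1.71 m → arm 1.71 m, τ = 152.9 × 1.71 = 261.5 N·m counterclockwise.
Hanging mass: 44.4 × 9.8 = 435.1 N down at 0.2 m → arm 0.2 m, τ = 435.1 × 0.2 = 87.02 N·m counterclockwise.
Potted plant: 1.29 × 9.8 = 12.64 N down at 2.844 m → arm 2.844 m, τ = 12.64 × 2.844 = 35.95 N·m counterclockwise.
Paint can: 6.16 × 9.8 = 60.37 N down at 2.4 m → arm 2.4 m, τ = 60.37 × 2.4 = 144.9 N·m counterclockwise.
Net moment of the loads = 529.4 N·m counterclockwise.
The upward force F acts at the left end, arm 3.42 m, giving F × 3.42 clockwise.
Balancing moments: F × 3.42 = 529.4, giving F = 529.4 / 3.42 = 155 N.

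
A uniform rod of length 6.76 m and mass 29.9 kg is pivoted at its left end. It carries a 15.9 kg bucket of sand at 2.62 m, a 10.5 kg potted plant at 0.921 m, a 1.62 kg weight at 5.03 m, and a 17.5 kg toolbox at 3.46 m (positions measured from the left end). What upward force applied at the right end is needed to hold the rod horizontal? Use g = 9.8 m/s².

Taking torques about the left end:
Beam weight: 29.9 × 9.8 = 293 N down at 3.38 m → arm 3.38 m, τ = 293 × 3.38 = 990.3 N·m clockwise.
Bucket of sand: 15.9 × 9.8 = 155.8 N down at 2.62 m → arm 2.62 m, τ = 155.8 × 2.62 = 408.2 N·m clockwise.
Potted plant: 10.5 × 9.8 = 102.9 N down at 0.921 m → arm 0.921 m, τ = 102.9 × 0.921 = 94.77 N·m clockwise.
Weight: 1.62 × 9.8 = 15.88 N down at 5.03 m → arm 5.03 m, τ = 15.88 × 5.03 = 79.88 N·m clockwise.
Toolbox: 17.5 × 9.8 = 171.5 N down at 3.46 m → arm 3.46 m, τ = 171.5 × 3.46 = 593.4 N·m clockwise.
Net moment of the loads = 2167 N·m clockwise.
The upward force F acts at the right end, arm 6.76 m, giving F × 6.76 counterclockwise.
Balancing moments: F × 6.76 = 2167, giving F = 2167 / 6.76 = 321 N.

F ≈ 321 N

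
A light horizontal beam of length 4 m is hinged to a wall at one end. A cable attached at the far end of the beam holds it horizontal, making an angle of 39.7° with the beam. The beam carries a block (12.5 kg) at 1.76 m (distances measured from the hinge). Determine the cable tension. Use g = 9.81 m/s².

Taking torques about the hinge:
Block: 12.5 × 9.81 = 122.6 N down at 1.76 m → arm 1.76 m, τ = 122.6 × 1.76 = 215.8 N·m clockwise.
Total clockwise load moment = 215.8 N·m.
The cable tension T acts at 4 m; only its component perpendicular to the beam, T sinθ, produces torque. sin 39.7° = 0.6388.
Balancing moments: T × 4 × 0.6388 = 215.8, giving T = 215.8 / 2.555 = 84.5 N.

T ≈ 84.5 N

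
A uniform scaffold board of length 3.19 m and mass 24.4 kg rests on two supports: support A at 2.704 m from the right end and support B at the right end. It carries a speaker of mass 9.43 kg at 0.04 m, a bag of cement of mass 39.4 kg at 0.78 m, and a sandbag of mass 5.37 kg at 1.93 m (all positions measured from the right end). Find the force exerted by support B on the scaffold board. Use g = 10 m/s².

R_B ≈ 489 N

Choose support A as the axis so its reaction then has zero moment arm.
Beam weight: 24.4 × 10 = 244 N down at 1.595 m → arm 1.109 m, τ = 244 × 1.109 = 270.6 N·m clockwise.
Speaker: 9.43 × 10 = 94.3 N down at 0.04 m → arm 2.664 m, τ = 94.3 × 2.664 = 251.2 N·m clockwise.
Bag of cement: 39.4 × 10 = 394 N down at 0.78 m → arm 1.924 m, τ = 394 × 1.924 = 758.1 N·m clockwise.
Sandbag: 5.37 × 10 = 53.7 N down at 1.93 m → arm 0.774 m, τ = 53.7 × 0.774 = 41.56 N·m clockwise.
Net load moment about support A = 1321 N·m clockwise.
Reaction R at support B is upward at 0 m, arm 2.704 m → moment R × 2.704 counterclockwise.
Balancing moments: R × 2.704 = 1321, giving R = 489 N.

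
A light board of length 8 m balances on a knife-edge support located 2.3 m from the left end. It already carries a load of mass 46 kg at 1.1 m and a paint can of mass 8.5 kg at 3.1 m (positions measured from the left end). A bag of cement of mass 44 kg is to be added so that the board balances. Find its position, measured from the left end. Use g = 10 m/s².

x ≈ 3.4 m from the left end

Sum moments about the knife-edge support (at 2.3 m from the left end) (the support reaction has zero arm there).
Load: 46 × 10 = 460 N down at 1.1 m → arm 1.2 m, τ = 460 × 1.2 = 552 N·m counterclockwise.
Paint can: 8.5 × 10 = 85 N down at 3.1 m → arm 0.8 m, τ = 85 × 0.8 = 68 N·m clockwise.
Net moment of existing loads = 484 N·m counterclockwise.
The bag of cement weighs 44 × 10 = 440 N and must supply an equal clockwise moment, so its lever arm about the knife-edge support is 484 / 440 = 1.1 m.
That puts it at 2.3 + 1.1 = 3.4 m from the left end.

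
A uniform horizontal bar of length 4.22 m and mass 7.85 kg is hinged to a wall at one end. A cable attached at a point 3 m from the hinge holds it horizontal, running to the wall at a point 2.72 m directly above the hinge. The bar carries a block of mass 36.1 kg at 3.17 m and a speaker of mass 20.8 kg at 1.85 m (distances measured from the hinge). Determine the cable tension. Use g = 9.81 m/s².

Take moments about the hinge.
Beam weight: 7.85 × 9.81 = 77.01 N down at 2.11 m → arm 2.11 m, τ = 77.01 × 2.11 = 162.5 N·m clockwise.
Block: 36.1 × 9.81 = 354.1 N down at 3.17 m → arm 3.17 m, τ = 354.1 × 3.17 = 1122 N·m clockwise.
Speaker: 20.8 × 9.81 = 204 N down at 1.85 m → arm 1.85 m, τ = 204 × 1.85 = 377.4 N·m clockwise.
Total clockwise load moment = 1662 N·m.
The cable tension T acts at 3 m; only its component perpendicular to the bar, T sinθ, produces torque. sinθ = h/√(h²+d²) = 2.72/√(2.72²+3²) = 0.6717.
Balancing moments: T × 3 × 0.6717 = 1662, giving T = 1662 / 2.015 = 825 N.

T ≈ 825 N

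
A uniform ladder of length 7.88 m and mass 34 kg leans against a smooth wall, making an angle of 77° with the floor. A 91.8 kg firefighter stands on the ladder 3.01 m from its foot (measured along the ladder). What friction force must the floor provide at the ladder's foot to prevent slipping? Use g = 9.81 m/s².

About the foot of the ladder:
Ladder weight 34×9.81 = 333.5 N acts at 3.94 m along the ladder; its horizontal arm is 3.94·cos77° = 0.8863 m → τ = 295.6 N·m clockwise.
Firefighter: 91.8×9.81 = 900.6 N at 3.01 m → arm 0.6771 m → τ = 609.8 N·m clockwise.
Wall normal N acts horizontally at the top; its moment arm is the height L sinθ = 7.88·sin77° = 7.678 m, counterclockwise.
Setting net torque to zero: N × 7.678 = 905.4 → N = 118 N.
ΣFx = 0: friction at the foot balances the wall's push, so f = N_wall = 118 N.

f ≈ 118 N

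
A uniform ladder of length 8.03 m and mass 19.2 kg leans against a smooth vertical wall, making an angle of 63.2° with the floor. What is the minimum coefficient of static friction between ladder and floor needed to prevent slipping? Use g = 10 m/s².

Choose the foot of the ladder as the axis so the floor normal and friction both act there and drop out.
Ladder weight 19.2×10 = 192 N acts at 4.015 m along the ladder; its horizontal arm is 4.015·cos63.2° = 1.81 m → τ = 347.5 N·m clockwise.
Wall normal N acts horizontally at the top; its moment arm is the height L sinθ = 8.03·sin63.2° = 7.167 m, counterclockwise.
For rotational equilibrium, N × 7.167 = 347.5, so N = 48.49 N.
ΣFx = 0 ⇒ f = N_wall = 48.49 N. ΣFy = 0 ⇒ N_floor = 192 N.
μ_min = f / N_floor = 48.49 / 192 = 0.253.

μ_min ≈ 0.253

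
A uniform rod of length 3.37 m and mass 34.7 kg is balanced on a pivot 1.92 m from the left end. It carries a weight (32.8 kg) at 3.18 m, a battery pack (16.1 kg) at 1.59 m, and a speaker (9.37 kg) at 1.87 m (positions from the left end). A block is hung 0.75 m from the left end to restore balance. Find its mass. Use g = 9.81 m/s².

m ≈ 23.4 kg

Choose the pivot (at 1.92 m from the left end) as the axis so the support reaction has zero arm there.
Beam weight: 34.7 × 9.81 = 340.4 N down at 1.685 m → arm 0.235 m, τ = 340.4 × 0.235 = 79.99 N·m counterclockwise.
Weight: 32.8 × 9.81 = 321.8 N down at 3.18 m → arm 1.26 m, τ = 321.8 × 1.26 = 405.5 N·m clockwise.
Battery pack: 16.1 × 9.81 = 157.9 N down at 1.59 m → arm 0.33 m, τ = 157.9 × 0.33 = 52.11 N·m counterclockwise.
Speaker: 9.37 × 9.81 = 91.92 N down at 1.87 m → arm 0.05 m, τ = 91.92 × 0.05 = 4.596 N·m counterclockwise.
Net moment of known loads = 268.8 N·m clockwise.
An unknown mass m at 0.75 m has arm 1.17 m; its moment is m·g·1.17 counterclockwise.
Balancing moments: m × 9.81 × 1.17 = 268.8, giving m = 268.8 / (9.81 × 1.17) = 23.4 kg.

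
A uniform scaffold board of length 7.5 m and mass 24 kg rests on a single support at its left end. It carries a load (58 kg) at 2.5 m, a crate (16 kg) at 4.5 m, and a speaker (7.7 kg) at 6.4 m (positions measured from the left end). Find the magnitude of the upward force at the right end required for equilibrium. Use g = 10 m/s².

F ≈ 475 N

Sum moments about the left end (the unknown pivot reaction has zero arm there).
Beam weight: 24 × 10 = 240 N down at 3.75 m → arm 3.75 m, τ = 240 × 3.75 = 900 N·m clockwise.
Load: 58 × 10 = 580 N down at 2.5 m → arm 2.5 m, τ = 580 × 2.5 = 1450 N·m clockwise.
Crate: 16 × 10 = 160 N down at 4.5 m → arm 4.5 m, τ = 160 × 4.5 = 720 N·m clockwise.
Speaker: 7.7 × 10 = 77 N down at 6.4 m → arm 6.4 m, τ = 77 × 6.4 = 492.8 N·m clockwise.
Net moment of the loads = 3563 N·m clockwise.
The upward force F acts at the right end, arm 7.5 m, giving F × 7.5 counterclockwise.
Setting net torque to zero: F × 7.5 = 3563 → F = 3563 / 7.5 = 475 N.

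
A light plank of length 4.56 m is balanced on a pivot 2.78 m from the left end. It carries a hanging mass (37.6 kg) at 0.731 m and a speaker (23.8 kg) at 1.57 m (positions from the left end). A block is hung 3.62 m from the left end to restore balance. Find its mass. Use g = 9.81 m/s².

m ≈ 126 kg

Taking torques about the pivot (at 2.78 m from the left end):
Hanging mass: 37.6 × 9.81 = 368.9 N down at 0.731 m → arm 2.049 m, τ = 368.9 × 2.049 = 755.9 N·m counterclockwise.
Speaker: 23.8 × 9.81 = 233.5 N down at 1.57 m → arm 1.21 m, τ = 233.5 × 1.21 = 282.5 N·m counterclockwise.
Net moment of known loads = 1038 N·m counterclockwise.
An unknown mass m at 3.62 m has arm 0.84 m; its moment is m·g·0.84 clockwise.
Setting net torque to zero: m × 9.81 × 0.84 = 1038 → m = 1038 / (9.81 × 0.84) = 126 kg.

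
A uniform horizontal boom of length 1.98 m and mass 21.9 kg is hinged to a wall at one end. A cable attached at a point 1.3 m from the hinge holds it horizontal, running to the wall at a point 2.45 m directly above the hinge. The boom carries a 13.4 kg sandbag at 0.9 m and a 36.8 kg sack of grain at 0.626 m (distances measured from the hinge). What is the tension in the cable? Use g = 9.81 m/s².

T ≈ 485 N

Sum moments about the hinge (the unknown hinge reaction has zero arm there).
Beam weight: 21.9 × 9.81 = 214.8 N down at 0.99 m → arm 0.99 m, τ = 214.8 × 0.99 = 212.7 N·m clockwise.
Sandbag: 13.4 × 9.81 = 131.5 N down at 0.9 m → arm 0.9 m, τ = 131.5 × 0.9 = 118.4 N·m clockwise.
Sack of grain: 36.8 × 9.81 = 361 N down at 0.626 m → arm 0.626 m, τ = 361 × 0.626 = 226 N·m clockwise.
Total clockwise load moment = 557.1 N·m.
The cable tension T acts at 1.3 m; only its component perpendicular to the boom, T sinθ, produces torque. sinθ = h/√(h²+d²) = 2.45/√(2.45²+1.3²) = 0.8833.
Στ = 0 ⇒ T × 1.3 × 0.8833 = 557.1 ⇒ T = 557.1 / 1.148 = 485 N.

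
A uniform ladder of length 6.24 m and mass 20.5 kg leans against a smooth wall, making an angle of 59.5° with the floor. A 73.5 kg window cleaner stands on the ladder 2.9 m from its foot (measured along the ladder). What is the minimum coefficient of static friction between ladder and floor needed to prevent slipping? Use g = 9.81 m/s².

Taking torques about the foot of the ladder:
Ladder weight 20.5×9.81 = 201.1 N acts at 3.12 m along the ladder; its horizontal arm is 3.12·cos59.5° = 1.584 m → τ = 318.5 N·m clockwise.
Window cleaner: 73.5×9.81 = 721 N at 2.9 m → arm 1.472 m → τ = 1061 N·m clockwise.
Wall normal N acts horizontally at the top; its moment arm is the height L sinθ = 6.24·sin59.5° = 5.377 m, counterclockwise.
Setting net torque to zero: N × 5.377 = 1380 → N = 256.6 N.
ΣFx = 0 ⇒ f = N_wall = 256.6 N. ΣFy = 0 ⇒ N_floor = 922.1 N.
μ_min = f / N_floor = 256.6 / 922.1 = 0.278.

μ_min ≈ 0.278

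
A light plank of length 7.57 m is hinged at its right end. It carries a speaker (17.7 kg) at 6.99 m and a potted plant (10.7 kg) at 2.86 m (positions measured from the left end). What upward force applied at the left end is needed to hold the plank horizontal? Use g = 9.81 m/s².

About the right end:
Speaker: 17.7 × 9.81 = 173.6 N down at 6.99 m → arm 0.58 m, τ = 173.6 × 0.58 = 100.7 N·m counterclockwise.
Potted plant: 10.7 × 9.81 = 105 N down at 2.86 m → arm 4.71 m, τ = 105 × 4.71 = 494.6 N·m counterclockwise.
Net moment of the loads = 595.3 N·m counterclockwise.
The upward force F acts at the left end, arm 7.57 m, giving F × 7.57 clockwise.
Setting net torque to zero: F × 7.57 = 595.3 → F = 595.3 / 7.57 = 78.6 N.

F ≈ 78.6 N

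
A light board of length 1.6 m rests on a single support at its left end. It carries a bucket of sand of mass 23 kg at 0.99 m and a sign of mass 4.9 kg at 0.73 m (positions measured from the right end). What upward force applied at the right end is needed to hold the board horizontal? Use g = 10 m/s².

Taking torques about the left end:
Bucket of sand: 23 × 10 = 230 N down at 0.99 m → arm 0.61 m, τ = 230 × 0.61 = 140.3 N·m clockwise.
Sign: 4.9 × 10 = 49 N down at 0.73 m → arm 0.87 m, τ = 49 × 0.87 = 42.63 N·m clockwise.
Net moment of the loads = 182.9 N·m clockwise.
The upward force F acts at the right end, arm 1.6 m, giving F × 1.6 counterclockwise.
Στ = 0 ⇒ F × 1.6 = 182.9 ⇒ F = 182.9 / 1.6 = 114 N.

F ≈ 114 N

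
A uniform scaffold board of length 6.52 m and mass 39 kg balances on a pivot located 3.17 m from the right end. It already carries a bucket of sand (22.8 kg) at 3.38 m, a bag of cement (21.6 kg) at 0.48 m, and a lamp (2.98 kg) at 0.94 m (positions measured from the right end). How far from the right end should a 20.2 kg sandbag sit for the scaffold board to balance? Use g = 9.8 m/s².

About the pivot (at 3.17 m from the right end):
Beam weight: 39 × 9.8 = 382.2 N down at 3.26 m → arm 0.09 m, τ = 382.2 × 0.09 = 34.4 N·m counterclockwise.
Bucket of sand: 22.8 × 9.8 = 223.4 N down at 3.38 m → arm 0.21 m, τ = 223.4 × 0.21 = 46.91 N·m counterclockwise.
Bag of cement: 21.6 × 9.8 = 211.7 N down at 0.48 m → arm 2.69 m, τ = 211.7 × 2.69 = 569.5 N·m clockwise.
Lamp: 2.98 × 9.8 = 29.2 N down at 0.94 m → arm 2.23 m, τ = 29.2 × 2.23 = 65.12 N·m clockwise.
Net moment of existing loads = 553.3 N·m clockwise.
The sandbag weighs 20.2 × 9.8 = 198 N and must supply an equal counterclockwise moment, so its lever arm about the pivot is 553.3 / 198 = 2.79 m.
That puts it at 3.17 + 2.79 = 5.96 m from the right end.

x ≈ 5.96 m from the right end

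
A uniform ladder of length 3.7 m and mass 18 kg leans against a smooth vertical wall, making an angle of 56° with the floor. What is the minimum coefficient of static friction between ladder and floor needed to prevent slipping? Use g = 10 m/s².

Take moments about the foot of the ladder.
Ladder weight 18×10 = 180 N acts at 1.85 m along the ladder; its horizontal arm is 1.85·cos56° = 1.035 m → τ = 186.3 N·m clockwise.
Wall normal N acts horizontally at the top; its moment arm is the height L sinθ = 3.7·sin56° = 3.067 m, counterclockwise.
Setting net torque to zero: N × 3.067 = 186.3 → N = 60.74 N.
ΣFx = 0 ⇒ f = N_wall = 60.74 N. ΣFy = 0 ⇒ N_floor = 180 N.
μ_min = f / N_floor = 60.74 / 180 = 0.337.

μ_min ≈ 0.337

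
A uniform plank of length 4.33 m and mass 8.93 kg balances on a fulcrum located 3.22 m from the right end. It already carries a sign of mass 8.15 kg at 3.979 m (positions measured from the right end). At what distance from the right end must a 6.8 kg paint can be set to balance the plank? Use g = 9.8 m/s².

x ≈ 3.7 m from the right end

Choose the fulcrum (at 3.22 m from the right end) as the axis so the support reaction has zero arm there.
Beam weight: 8.93 × 9.8 = 87.51 N down at 2.165 m → arm 1.055 m, τ = 87.51 × 1.055 = 92.32 N·m clockwise.
Sign: 8.15 × 9.8 = 79.87 N down at 3.979 m → arm 0.759 m, τ = 79.87 × 0.759 = 60.62 N·m counterclockwise.
Net moment of existing loads = 31.7 N·m clockwise.
The paint can weighs 6.8 × 9.8 = 66.64 N and must supply an equal counterclockwise moment, so its lever arm about the fulcrum is 31.7 / 66.64 = 0.476 m.
That puts it at 3.22 + 0.476 = 3.7 m from the right end.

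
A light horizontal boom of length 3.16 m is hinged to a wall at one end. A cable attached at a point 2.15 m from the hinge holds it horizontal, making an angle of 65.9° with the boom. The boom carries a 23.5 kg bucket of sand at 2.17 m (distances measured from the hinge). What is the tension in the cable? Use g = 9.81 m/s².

T ≈ 255 N

Choose the hinge as the axis so the unknown hinge reaction has zero arm there.
Bucket of sand: 23.5 × 9.81 = 230.5 N down at 2.17 m → arm 2.17 m, τ = 230.5 × 2.17 = 500.2 N·m clockwise.
Total clockwise load moment = 500.2 N·m.
The cable tension T acts at 2.15 m; only its component perpendicular to the boom, T sinθ, produces torque. sin 65.9° = 0.9128.
Balancing moments: T × 2.15 × 0.9128 = 500.2, giving T = 500.2 / 1.963 = 255 N.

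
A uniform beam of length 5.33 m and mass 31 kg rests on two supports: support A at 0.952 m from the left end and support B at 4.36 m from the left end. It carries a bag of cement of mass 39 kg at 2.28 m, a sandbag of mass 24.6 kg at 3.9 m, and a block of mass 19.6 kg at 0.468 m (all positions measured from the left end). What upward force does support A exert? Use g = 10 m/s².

R_A ≈ 649 N

Take moments about support B.
Beam weight: 31 × 10 = 310 N down at 2.665 m → arm 1.695 m, τ = 310 × 1.695 = 525.5 N·m counterclockwise.
Bag of cement: 39 × 10 = 390 N down at 2.28 m → arm 2.08 m, τ = 390 × 2.08 = 811.2 N·m counterclockwise.
Sandbag: 24.6 × 10 = 246 N down at 3.9 m → arm 0.46 m, τ = 246 × 0.46 = 113.2 N·m counterclockwise.
Block: 19.6 × 10 = 196 N down at 0.468 m → arm 3.892 m, τ = 196 × 3.892 = 762.8 N·m counterclockwise.
Net load moment about support B = 2213 N·m counterclockwise.
Reaction R at support A is upward at 0.952 m, arm 3.408 m → moment R × 3.408 clockwise.
Balancing moments: R × 3.408 = 2213, giving R = 649 N.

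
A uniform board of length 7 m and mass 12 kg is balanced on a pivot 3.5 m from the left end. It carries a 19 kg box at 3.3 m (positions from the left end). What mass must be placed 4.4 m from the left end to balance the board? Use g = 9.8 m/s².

m ≈ 4.22 kg

Choose the pivot (at 3.5 m from the left end) as the axis so the support reaction has zero arm there.
Beam weight: acts at the pivot, moment arm 0 → no torque.
Box: 19 × 9.8 = 186.2 N down at 3.3 m → arm 0.2 m, τ = 186.2 × 0.2 = 37.24 N·m counterclockwise.
Net moment of known loads = 37.24 N·m counterclockwise.
An unknown mass m at 4.4 m has arm 0.9 m; its moment is m·g·0.9 clockwise.
Στ = 0 ⇒ m × 9.8 × 0.9 = 37.24 ⇒ m = 37.24 / (9.8 × 0.9) = 4.22 kg.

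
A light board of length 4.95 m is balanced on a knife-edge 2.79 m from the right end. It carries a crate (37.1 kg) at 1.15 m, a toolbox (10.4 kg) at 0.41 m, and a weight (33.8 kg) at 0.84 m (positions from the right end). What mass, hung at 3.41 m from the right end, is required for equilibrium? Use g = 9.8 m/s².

m ≈ 244 kg

Taking torques about the knife-edge (at 2.79 m from the right end):
Crate: 37.1 × 9.8 = 363.6 N down at 1.15 m → arm 1.64 m, τ = 363.6 × 1.64 = 596.3 N·m clockwise.
Toolbox: 10.4 × 9.8 = 101.9 N down at 0.41 m → arm 2.38 m, τ = 101.9 × 2.38 = 242.5 N·m clockwise.
Weight: 33.8 × 9.8 = 331.2 N down at 0.84 m → arm 1.95 m, τ = 331.2 × 1.95 = 645.8 N·m clockwise.
Net moment of known loads = 1485 N·m clockwise.
An unknown mass m at 3.41 m has arm 0.62 m; its moment is m·g·0.62 counterclockwise.
Στ = 0 ⇒ m × 9.8 × 0.62 = 1485 ⇒ m = 1485 / (9.8 × 0.62) = 244 kg.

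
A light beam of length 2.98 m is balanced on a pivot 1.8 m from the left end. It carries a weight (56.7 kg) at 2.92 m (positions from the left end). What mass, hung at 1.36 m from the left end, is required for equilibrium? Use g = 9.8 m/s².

Taking torques about the pivot (at 1.8 m from the left end):
Weight: 56.7 × 9.8 = 555.7 N down at 2.92 m → arm 1.12 m, τ = 555.7 × 1.12 = 622.4 N·m clockwise.
Net moment of known loads = 622.4 N·m clockwise.
An unknown mass m at 1.36 m has arm 0.44 m; its moment is m·g·0.44 counterclockwise.
For rotational equilibrium, m × 9.8 × 0.44 = 622.4, so m = 622.4 / (9.8 × 0.44) = 144 kg.

m ≈ 144 kg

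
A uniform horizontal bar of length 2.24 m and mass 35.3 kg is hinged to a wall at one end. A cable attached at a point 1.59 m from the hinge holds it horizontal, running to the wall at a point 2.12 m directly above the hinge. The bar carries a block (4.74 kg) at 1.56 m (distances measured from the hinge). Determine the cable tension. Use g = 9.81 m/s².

Choose the hinge as the axis so the unknown hinge reaction has zero arm there.
Beam weight: 35.3 × 9.81 = 346.3 N down at 1.12 m → arm 1.12 m, τ = 346.3 × 1.12 = 387.9 N·m clockwise.
Block: 4.74 × 9.81 = 46.5 N down at 1.56 m → arm 1.56 m, τ = 46.5 × 1.56 = 72.54 N·m clockwise.
Total clockwise load moment = 460.4 N·m.
The cable tension T acts at 1.59 m; only its component perpendicular to the bar, T sinθ, produces torque. sinθ = h/√(h²+d²) = 2.12/√(2.12²+1.59²) = 0.8.
Setting net torque to zero: T × 1.59 × 0.8 = 460.4 → T = 460.4 / 1.272 = 362 N.

T ≈ 362 N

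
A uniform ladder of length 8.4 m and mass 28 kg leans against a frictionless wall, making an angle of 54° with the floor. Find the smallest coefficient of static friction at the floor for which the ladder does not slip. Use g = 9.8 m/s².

Taking torques about the foot of the ladder:
Ladder weight 28×9.8 = 274.4 N acts at 4.2 m along the ladder; its horizontal arm is 4.2·cos54° = 2.469 m → τ = 677.5 N·m clockwise.
Wall normal N acts horizontally at the top; its moment arm is the height L sinθ = 8.4·sin54° = 6.796 m, counterclockwise.
Setting net torque to zero: N × 6.796 = 677.5 → N = 99.69 N.
ΣFx = 0 ⇒ f = N_wall = 99.69 N. ΣFy = 0 ⇒ N_floor = 274.4 N.
μ_min = f / N_floor = 99.69 / 274.4 = 0.363.

μ_min ≈ 0.363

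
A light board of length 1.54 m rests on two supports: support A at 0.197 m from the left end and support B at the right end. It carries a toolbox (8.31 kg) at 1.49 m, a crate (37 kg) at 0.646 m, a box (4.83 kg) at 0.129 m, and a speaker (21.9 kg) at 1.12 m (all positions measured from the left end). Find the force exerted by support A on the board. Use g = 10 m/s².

Sum moments about support B (its reaction then has zero moment arm).
Toolbox: 8.31 × 10 = 83.1 N down at 1.49 m → arm 0.05 m, τ = 83.1 × 0.05 = 4.155 N·m counterclockwise.
Crate: 37 × 10 = 370 N down at 0.646 m → arm 0.894 m, τ = 370 × 0.894 = 330.8 N·m counterclockwise.
Box: 4.83 × 10 = 48.3 N down at 0.129 m → arm 1.411 m, τ = 48.3 × 1.411 = 68.15 N·m counterclockwise.
Speaker: 21.9 × 10 = 219 N down at 1.12 m → arm 0.42 m, τ = 219 × 0.42 = 91.98 N·m counterclockwise.
Net load moment about support B = 495.1 N·m counterclockwise.
Reaction R at support A is upward at 0.197 m, arm 1.343 m → moment R × 1.343 clockwise.
For rotational equilibrium, R × 1.343 = 495.1, so R = 369 N.

R_A ≈ 369 N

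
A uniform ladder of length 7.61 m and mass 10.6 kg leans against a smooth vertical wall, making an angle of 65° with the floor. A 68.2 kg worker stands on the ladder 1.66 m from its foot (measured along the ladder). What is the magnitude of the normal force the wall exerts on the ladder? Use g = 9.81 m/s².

N_wall ≈ 92.3 N

Choose the foot of the ladder as the axis so the floor normal and friction both act there and drop out.
Ladder weight 10.6×9.81 = 104 N acts at 3.805 m along the ladder; its horizontal arm is 3.805·cos65° = 1.608 m → τ = 167.2 N·m clockwise.
Worker: 68.2×9.81 = 669 N at 1.66 m → arm 0.7015 m → τ = 469.3 N·m clockwise.
Wall normal N acts horizontally at the top; its moment arm is the height L sinθ = 7.61·sin65° = 6.897 m, counterclockwise.
Στ = 0 ⇒ N × 6.897 = 636.5 ⇒ N = 92.3 N.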